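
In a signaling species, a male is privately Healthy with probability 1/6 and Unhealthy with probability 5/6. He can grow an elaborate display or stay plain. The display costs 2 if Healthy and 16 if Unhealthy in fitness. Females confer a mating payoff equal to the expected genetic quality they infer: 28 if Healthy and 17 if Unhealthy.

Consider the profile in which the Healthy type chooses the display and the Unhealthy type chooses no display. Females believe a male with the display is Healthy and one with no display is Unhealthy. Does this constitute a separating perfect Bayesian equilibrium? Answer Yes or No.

Yes

Under these beliefs, the display earns mating payoff 28 and no display earns mating payoff 17.
Healthy: the display nets 28 − 2 = 26; no display nets 17. Healthy prefers the display.
Unhealthy: the display nets 28 − 16 = 12; no display nets 17. Unhealthy prefers no display.
Neither type deviates, so the separating profile is an equilibrium.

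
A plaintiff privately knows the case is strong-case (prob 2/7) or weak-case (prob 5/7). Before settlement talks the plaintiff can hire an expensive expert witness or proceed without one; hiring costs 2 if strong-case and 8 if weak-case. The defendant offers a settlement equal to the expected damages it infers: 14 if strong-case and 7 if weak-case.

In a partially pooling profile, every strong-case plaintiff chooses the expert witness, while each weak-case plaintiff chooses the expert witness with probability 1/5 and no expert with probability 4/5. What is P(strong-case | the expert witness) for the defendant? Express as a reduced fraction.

2/3

P(the expert witness) = (2/7)·1 + (5/7)·(1/5) = 3/7.
By Bayes' rule, P(strong-case | the expert witness) = (2/7) / (3/7) = 2/3.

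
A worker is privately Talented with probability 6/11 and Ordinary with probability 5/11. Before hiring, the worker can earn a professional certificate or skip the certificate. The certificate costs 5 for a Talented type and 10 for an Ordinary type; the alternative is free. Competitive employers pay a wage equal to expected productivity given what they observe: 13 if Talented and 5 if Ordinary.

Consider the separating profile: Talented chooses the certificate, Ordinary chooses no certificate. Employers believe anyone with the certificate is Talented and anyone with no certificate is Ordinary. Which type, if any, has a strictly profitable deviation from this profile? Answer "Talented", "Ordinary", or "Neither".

Neither

The certificate pays 13; no certificate pays 5.
Talented: assigned the certificate, nets 13 − 5 = 8; deviating to no certificate nets 5.
Ordinary: assigned no certificate, nets 5; deviating to the certificate nets 13 − 10 = 3.
Both types strictly prefer their assigned action; no profitable deviation.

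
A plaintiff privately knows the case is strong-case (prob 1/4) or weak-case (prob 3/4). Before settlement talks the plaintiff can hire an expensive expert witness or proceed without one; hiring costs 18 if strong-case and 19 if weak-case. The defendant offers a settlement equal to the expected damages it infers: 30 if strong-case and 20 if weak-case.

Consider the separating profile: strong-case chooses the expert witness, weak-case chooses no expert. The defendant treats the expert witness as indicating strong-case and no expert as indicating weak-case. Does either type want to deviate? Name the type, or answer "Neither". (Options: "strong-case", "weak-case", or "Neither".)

strong-case

The expert witness pays 30; no expert pays 20.
strong-case: assigned the expert witness, nets 30 − 18 = 12; deviating to no expert nets 20.
weak-case: assigned no expert, nets 20; deviating to the expert witness nets 30 − 19 = 11.
The strong-case type gains 8 by deviating.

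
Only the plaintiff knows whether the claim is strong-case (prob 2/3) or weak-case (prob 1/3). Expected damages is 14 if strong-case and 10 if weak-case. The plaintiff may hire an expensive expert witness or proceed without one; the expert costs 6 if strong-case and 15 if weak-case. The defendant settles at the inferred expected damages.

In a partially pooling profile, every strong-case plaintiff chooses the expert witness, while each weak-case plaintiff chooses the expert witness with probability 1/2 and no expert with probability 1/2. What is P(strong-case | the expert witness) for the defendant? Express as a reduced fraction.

P(the expert witness) = (2/3)·1 + (1/3)·(1/2) = 5/6.
By Bayes' rule, P(strong-case | the expert witness) = (2/3) / (5/6) = 4/5.

4/5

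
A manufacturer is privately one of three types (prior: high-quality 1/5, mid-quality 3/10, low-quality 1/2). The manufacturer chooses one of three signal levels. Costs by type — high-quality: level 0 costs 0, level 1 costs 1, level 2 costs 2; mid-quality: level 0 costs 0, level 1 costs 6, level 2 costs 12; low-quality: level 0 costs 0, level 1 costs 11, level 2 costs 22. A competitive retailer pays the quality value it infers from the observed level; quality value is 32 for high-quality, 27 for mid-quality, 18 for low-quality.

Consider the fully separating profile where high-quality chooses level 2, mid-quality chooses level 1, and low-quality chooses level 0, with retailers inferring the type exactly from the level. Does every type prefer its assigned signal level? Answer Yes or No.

Separating prices: level 2 → 32, level 1 → 27, level 0 → 18.
high-quality (assigned level 2): level 0: 18 − 0 = 18; level 1: 27 − 1 = 26; level 2: 32 − 2 = 30. high-quality stays.
mid-quality (assigned level 1): level 0: 18 − 0 = 18; level 1: 27 − 6 = 21; level 2: 32 − 12 = 20. mid-quality stays.
low-quality (assigned level 0): level 0: 18 − 0 = 18; level 1: 27 − 11 = 16; level 2: 32 − 22 = 10. low-quality stays.
Every type prefers its assigned level; separation holds.

Yes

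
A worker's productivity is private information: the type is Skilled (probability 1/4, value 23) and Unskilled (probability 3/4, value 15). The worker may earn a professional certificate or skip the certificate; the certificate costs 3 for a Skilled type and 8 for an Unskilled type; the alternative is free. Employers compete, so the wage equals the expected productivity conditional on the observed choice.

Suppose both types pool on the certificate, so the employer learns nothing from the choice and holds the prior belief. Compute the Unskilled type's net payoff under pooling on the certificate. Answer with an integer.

Pooled wage = 1/4·23 + 3/4·15 = 17.
Unskilled pays cost 8 for the certificate, so net payoff = 17 − 8 = 9.

9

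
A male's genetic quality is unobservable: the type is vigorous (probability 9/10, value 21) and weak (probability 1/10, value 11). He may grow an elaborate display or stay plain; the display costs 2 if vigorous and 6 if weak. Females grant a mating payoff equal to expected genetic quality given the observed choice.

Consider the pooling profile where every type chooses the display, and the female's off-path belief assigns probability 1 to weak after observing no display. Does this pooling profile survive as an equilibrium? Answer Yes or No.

On path, the female holds the prior and pays 9/10·21 + 1/10·11 = 20. Off path (no display), believing weak, it pays 11.
vigorous: the display nets 20 − 2 = 18; no display nets 11. vigorous stays.
weak: the display nets 20 − 6 = 14; no display nets 11. weak stays.
No type deviates, so pooling is sustained.

Yes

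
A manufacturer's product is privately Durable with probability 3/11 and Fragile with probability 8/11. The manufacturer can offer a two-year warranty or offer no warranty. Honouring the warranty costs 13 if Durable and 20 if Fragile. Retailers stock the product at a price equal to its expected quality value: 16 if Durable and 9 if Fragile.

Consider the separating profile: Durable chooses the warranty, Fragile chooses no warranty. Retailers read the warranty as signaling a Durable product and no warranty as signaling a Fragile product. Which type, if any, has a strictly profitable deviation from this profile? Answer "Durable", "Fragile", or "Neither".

The warranty pays 16; no warranty pays 9.
Durable: assigned the warranty, nets 16 − 13 = 3; deviating to no warranty nets 9.
Fragile: assigned no warranty, nets 9; deviating to the warranty nets 16 − 20 = -4.
The Durable type gains 6 by deviating.

Durable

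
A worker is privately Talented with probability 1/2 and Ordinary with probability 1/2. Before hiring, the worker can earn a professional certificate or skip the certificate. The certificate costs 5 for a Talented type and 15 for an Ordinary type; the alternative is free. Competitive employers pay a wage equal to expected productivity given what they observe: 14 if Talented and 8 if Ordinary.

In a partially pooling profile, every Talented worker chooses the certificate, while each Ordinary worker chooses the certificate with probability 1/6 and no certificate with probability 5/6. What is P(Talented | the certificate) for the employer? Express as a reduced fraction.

6/7

P(the certificate) = (1/2)·1 + (1/2)·(1/6) = 7/12.
By Bayes' rule, P(Talented | the certificate) = (1/2) / (7/12) = 6/7.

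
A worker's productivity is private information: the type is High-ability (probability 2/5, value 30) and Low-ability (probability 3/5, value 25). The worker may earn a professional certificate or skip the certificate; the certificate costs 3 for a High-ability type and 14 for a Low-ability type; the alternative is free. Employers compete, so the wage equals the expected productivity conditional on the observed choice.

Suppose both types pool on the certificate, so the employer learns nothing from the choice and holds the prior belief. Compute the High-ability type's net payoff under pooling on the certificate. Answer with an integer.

Pooled wage = 2/5·30 + 3/5·25 = 27.
High-ability pays cost 3 for the certificate, so net payoff = 27 − 3 = 24.

24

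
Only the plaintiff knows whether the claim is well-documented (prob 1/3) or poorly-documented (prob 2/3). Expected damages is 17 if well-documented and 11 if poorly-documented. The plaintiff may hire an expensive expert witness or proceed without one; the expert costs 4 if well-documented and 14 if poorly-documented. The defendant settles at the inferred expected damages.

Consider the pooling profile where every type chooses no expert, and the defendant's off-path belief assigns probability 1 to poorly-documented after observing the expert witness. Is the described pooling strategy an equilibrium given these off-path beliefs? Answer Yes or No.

On path, the defendant holds the prior and pays 1/3·17 + 2/3·11 = 13. Off path (the expert witness), believing poorly-documented, it pays 11.
well-documented: no expert nets 13; the expert witness nets 11 − 4 = 7. well-documented stays.
poorly-documented: no expert nets 13; the expert witness nets 11 − 14 = -3. poorly-documented stays.
No type deviates, so pooling is sustained.

Yes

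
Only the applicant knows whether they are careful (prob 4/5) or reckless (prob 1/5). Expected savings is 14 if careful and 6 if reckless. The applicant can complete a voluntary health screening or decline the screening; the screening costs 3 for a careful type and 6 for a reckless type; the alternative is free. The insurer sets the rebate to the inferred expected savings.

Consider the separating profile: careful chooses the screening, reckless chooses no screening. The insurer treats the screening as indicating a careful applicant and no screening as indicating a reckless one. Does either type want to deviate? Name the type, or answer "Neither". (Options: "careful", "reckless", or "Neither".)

reckless

The screening pays 14; no screening pays 6.
careful: assigned the screening, nets 14 − 3 = 11; deviating to no screening nets 6.
reckless: assigned no screening, nets 6; deviating to the screening nets 14 − 6 = 8.
The reckless type gains 2 by deviating.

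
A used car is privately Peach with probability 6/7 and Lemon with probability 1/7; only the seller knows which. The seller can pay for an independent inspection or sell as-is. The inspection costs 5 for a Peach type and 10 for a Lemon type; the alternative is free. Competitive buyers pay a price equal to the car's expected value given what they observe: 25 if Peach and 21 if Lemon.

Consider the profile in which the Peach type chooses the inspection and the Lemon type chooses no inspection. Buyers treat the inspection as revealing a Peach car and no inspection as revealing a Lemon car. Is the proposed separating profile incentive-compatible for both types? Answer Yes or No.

No

Under these beliefs, the inspection earns price 25 and no inspection earns price 21.
Peach: the inspection nets 25 − 5 = 20; no inspection nets 21. Peach would deviate to no inspection.
Lemon: the inspection nets 25 − 10 = 15; no inspection nets 21. Lemon prefers no inspection.
Peach has a profitable deviation, so the profile is not an equilibrium.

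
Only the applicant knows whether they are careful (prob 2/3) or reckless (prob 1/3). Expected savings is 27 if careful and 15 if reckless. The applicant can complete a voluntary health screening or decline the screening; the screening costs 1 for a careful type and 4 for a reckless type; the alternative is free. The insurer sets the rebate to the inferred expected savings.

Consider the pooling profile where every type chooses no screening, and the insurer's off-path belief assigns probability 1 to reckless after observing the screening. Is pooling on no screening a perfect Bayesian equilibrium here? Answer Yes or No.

On path, the insurer holds the prior and pays 2/3·27 + 1/3·15 = 23. Off path (the screening), believing reckless, it pays 15.
careful: no screening nets 23; the screening nets 15 − 1 = 14. careful stays.
reckless: no screening nets 23; the screening nets 15 − 4 = 11. reckless stays.
No type deviates, so pooling is sustained.

Yes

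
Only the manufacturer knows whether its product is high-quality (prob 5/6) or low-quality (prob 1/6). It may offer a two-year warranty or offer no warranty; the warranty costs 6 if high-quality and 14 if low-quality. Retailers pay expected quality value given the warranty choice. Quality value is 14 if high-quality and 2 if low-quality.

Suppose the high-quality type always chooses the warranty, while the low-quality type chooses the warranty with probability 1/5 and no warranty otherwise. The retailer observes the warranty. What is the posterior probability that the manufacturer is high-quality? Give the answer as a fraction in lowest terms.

P(the warranty) = (5/6)·1 + (1/6)·(1/5) = 13/15.
By Bayes' rule, P(high-quality | the warranty) = (5/6) / (13/15) = 25/26.

25/26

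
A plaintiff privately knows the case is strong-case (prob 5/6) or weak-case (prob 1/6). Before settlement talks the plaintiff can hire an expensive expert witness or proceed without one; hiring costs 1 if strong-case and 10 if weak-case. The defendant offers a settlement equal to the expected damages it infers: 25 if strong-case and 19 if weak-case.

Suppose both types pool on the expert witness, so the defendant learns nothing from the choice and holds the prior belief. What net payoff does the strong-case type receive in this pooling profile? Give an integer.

Pooled settlement = 5/6·25 + 1/6·19 = 24.
strong-case pays cost 1 for the expert witness, so net payoff = 24 − 1 = 23.

23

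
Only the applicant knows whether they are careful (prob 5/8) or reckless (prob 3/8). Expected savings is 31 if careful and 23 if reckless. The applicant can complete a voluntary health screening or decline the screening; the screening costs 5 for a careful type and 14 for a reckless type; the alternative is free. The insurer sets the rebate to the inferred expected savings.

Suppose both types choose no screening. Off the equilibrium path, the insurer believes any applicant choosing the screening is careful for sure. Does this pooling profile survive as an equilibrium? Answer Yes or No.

On path, the insurer holds the prior and pays 5/8·31 + 3/8·23 = 28. Off path (the screening), believing careful, it pays 31.
careful: no screening nets 28; the screening nets 31 − 5 = 26. careful stays.
reckless: no screening nets 28; the screening nets 31 − 14 = 17. reckless stays.
No type deviates, so pooling is sustained.

Yes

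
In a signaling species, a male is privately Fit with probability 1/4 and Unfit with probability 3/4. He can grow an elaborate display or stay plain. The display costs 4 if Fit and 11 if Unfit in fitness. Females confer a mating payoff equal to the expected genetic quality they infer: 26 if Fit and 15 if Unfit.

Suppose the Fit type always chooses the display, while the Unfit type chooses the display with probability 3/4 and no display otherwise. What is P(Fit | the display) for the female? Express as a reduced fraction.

P(the display) = (1/4)·1 + (3/4)·(3/4) = 13/16.
By Bayes' rule, P(Fit | the display) = (1/4) / (13/16) = 4/13.

4/13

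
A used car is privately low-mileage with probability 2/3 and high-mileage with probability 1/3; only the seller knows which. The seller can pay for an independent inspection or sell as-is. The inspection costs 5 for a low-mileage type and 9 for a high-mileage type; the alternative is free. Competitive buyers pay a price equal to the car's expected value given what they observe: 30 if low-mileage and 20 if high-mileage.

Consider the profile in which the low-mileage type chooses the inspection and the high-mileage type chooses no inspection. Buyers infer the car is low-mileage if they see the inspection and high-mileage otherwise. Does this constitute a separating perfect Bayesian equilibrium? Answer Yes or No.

Under these beliefs, the inspection earns price 30 and no inspection earns price 20.
low-mileage: the inspection nets 30 − 5 = 25; no inspection nets 20. low-mileage prefers the inspection.
high-mileage: the inspection nets 30 − 9 = 21; no inspection nets 20. high-mileage would deviate to the inspection.
high-mileage has a profitable deviation, so the profile is not an equilibrium.

No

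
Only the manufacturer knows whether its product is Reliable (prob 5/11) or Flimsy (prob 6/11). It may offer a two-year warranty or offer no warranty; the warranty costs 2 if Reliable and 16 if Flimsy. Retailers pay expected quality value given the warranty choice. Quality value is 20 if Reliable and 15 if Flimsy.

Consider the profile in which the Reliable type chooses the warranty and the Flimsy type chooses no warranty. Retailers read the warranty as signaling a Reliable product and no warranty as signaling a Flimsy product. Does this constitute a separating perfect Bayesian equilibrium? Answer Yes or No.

Yes

Under these beliefs, the warranty earns price 20 and no warranty earns price 15.
Reliable: the warranty nets 20 − 2 = 18; no warranty nets 15. Reliable prefers the warranty.
Flimsy: the warranty nets 20 − 16 = 4; no warranty nets 15. Flimsy prefers no warranty.
Neither type deviates, so the separating profile is an equilibrium.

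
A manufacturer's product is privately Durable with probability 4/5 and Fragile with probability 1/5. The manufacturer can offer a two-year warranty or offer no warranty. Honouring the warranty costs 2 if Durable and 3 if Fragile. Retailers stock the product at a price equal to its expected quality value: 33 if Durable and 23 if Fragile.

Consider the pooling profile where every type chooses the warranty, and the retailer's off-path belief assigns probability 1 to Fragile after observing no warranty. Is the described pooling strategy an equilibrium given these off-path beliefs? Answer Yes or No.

On path, the retailer holds the prior and pays 4/5·33 + 1/5·23 = 31. Off path (no warranty), believing Fragile, it pays 23.
Durable: the warranty nets 31 − 2 = 29; no warranty nets 23. Durable stays.
Fragile: the warranty nets 31 − 3 = 28; no warranty nets 23. Fragile stays.
No type deviates, so pooling is sustained.

Yes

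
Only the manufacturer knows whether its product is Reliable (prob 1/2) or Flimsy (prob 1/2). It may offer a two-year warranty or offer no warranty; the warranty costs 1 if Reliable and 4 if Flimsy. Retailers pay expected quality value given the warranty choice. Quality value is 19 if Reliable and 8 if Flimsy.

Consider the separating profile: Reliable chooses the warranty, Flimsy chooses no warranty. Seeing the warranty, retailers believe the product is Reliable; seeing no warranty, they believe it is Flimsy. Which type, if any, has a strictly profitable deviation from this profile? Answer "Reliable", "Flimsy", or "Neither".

Flimsy

The warranty pays 19; no warranty pays 8.
Reliable: assigned the warranty, nets 19 − 1 = 18; deviating to no warranty nets 8.
Flimsy: assigned no warranty, nets 8; deviating to the warranty nets 19 − 4 = 15.
The Flimsy type gains 7 by deviating.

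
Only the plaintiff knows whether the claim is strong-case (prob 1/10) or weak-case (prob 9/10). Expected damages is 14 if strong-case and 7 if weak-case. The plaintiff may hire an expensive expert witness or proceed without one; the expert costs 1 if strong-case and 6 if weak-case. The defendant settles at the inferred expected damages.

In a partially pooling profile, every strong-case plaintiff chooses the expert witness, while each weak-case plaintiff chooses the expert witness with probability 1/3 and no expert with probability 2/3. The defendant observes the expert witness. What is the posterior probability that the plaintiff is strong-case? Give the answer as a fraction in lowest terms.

P(the expert witness) = (1/10)·1 + (9/10)·(1/3) = 2/5.
By Bayes' rule, P(strong-case | the expert witness) = (1/10) / (2/5) = 1/4.

1/4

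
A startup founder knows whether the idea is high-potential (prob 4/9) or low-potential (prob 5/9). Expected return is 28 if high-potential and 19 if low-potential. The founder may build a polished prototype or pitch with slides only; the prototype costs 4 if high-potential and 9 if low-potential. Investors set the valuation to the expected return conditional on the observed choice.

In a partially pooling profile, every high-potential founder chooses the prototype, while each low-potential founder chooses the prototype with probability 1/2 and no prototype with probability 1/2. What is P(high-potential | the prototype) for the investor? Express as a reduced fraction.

P(the prototype) = (4/9)·1 + (5/9)·(1/2) = 13/18.
By Bayes' rule, P(high-potential | the prototype) = (4/9) / (13/18) = 8/13.

8/13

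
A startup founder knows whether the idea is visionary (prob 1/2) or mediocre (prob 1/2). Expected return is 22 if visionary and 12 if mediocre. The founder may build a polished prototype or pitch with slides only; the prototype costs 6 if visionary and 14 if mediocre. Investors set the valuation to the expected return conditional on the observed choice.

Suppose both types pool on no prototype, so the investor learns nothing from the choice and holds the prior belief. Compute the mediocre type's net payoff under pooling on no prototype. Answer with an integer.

17

Pooled valuation = 1/2·22 + 1/2·12 = 17.
mediocre pays no cost for no prototype, so net payoff = 17.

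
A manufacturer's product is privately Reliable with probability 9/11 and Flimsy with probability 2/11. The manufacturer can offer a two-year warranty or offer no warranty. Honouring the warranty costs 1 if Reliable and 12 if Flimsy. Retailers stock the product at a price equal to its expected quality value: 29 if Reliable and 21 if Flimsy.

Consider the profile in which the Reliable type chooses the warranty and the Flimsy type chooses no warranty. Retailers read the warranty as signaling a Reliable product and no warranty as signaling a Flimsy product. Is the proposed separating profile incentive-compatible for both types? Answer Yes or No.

Under these beliefs, the warranty earns price 29 and no warranty earns price 21.
Reliable: the warranty nets 29 − 1 = 28; no warranty nets 21. Reliable prefers the warranty.
Flimsy: the warranty nets 29 − 12 = 17; no warranty nets 21. Flimsy prefers no warranty.
Neither type deviates, so the separating profile is an equilibrium.

Yes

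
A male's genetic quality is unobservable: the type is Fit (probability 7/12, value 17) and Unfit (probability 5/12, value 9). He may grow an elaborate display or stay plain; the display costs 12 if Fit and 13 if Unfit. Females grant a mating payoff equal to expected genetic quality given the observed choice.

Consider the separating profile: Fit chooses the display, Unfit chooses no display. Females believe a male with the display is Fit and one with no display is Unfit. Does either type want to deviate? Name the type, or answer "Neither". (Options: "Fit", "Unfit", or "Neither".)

Fit

The display pays 17; no display pays 9.
Fit: assigned the display, nets 17 − 12 = 5; deviating to no display nets 9.
Unfit: assigned no display, nets 9; deviating to the display nets 17 − 13 = 4.
The Fit type gains 4 by deviating.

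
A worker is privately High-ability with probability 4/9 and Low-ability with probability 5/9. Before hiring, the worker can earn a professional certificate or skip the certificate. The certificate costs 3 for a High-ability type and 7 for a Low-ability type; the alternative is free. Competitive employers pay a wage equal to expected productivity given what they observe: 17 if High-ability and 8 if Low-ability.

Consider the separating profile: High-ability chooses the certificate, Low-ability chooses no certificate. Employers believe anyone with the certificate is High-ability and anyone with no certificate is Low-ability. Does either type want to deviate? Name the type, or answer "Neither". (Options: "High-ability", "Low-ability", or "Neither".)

The certificate pays 17; no certificate pays 8.
High-ability: assigned the certificate, nets 17 − 3 = 14; deviating to no certificate nets 8.
Low-ability: assigned no certificate, nets 8; deviating to the certificate nets 17 − 7 = 10.
The Low-ability type gains 2 by deviating.

Low-ability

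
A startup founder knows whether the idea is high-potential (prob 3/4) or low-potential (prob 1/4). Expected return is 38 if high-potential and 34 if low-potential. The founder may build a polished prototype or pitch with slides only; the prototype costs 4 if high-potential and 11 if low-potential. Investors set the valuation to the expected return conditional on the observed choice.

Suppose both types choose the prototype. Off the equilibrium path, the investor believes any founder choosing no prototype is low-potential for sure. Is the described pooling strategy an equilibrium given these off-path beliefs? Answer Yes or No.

On path, the investor holds the prior and pays 3/4·38 + 1/4·34 = 37. Off path (no prototype), believing low-potential, it pays 34.
high-potential: the prototype nets 37 − 4 = 33; no prototype nets 34. high-potential would deviate.
low-potential: the prototype nets 37 − 11 = 26; no prototype nets 34. low-potential would deviate.
A type deviates, so pooling fails.

No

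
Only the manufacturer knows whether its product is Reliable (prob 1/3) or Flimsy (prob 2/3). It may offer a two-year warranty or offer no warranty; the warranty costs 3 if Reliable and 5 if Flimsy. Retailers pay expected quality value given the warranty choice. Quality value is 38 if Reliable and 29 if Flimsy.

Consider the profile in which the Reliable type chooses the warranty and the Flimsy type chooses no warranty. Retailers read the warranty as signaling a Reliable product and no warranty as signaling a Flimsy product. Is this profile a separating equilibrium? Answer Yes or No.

Under these beliefs, the warranty earns price 38 and no warranty earns price 29.
Reliable: the warranty nets 38 − 3 = 35; no warranty nets 29. Reliable prefers the warranty.
Flimsy: the warranty nets 38 − 5 = 33; no warranty nets 29. Flimsy would deviate to the warranty.
Flimsy has a profitable deviation, so the profile is not an equilibrium.

No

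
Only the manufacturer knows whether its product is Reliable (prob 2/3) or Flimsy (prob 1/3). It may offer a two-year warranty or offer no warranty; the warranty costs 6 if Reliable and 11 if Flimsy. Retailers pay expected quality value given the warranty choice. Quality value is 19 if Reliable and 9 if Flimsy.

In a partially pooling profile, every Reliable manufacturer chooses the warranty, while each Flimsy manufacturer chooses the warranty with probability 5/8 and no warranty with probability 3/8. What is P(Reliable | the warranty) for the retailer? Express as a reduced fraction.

16/21

P(the warranty) = (2/3)·1 + (1/3)·(5/8) = 7/8.
By Bayes' rule, P(Reliable | the warranty) = (2/3) / (7/8) = 16/21.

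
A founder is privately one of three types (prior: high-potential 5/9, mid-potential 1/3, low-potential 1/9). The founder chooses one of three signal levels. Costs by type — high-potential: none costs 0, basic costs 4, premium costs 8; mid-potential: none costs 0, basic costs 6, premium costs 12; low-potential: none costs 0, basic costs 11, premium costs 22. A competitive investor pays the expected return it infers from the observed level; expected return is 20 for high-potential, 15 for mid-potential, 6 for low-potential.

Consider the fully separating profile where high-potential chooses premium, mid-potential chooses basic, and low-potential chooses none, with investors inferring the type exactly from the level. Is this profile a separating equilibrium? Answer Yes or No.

Yes

Separating valuations: premium → 20, basic → 15, none → 6.
high-potential (assigned premium): none: 6 − 0 = 6; basic: 15 − 4 = 11; premium: 20 − 8 = 12. high-potential stays.
mid-potential (assigned basic): none: 6 − 0 = 6; basic: 15 − 6 = 9; premium: 20 − 12 = 8. mid-potential stays.
low-potential (assigned none): none: 6 − 0 = 6; basic: 15 − 11 = 4; premium: 20 − 22 = -2. low-potential stays.
Every type prefers its assigned level; separation holds.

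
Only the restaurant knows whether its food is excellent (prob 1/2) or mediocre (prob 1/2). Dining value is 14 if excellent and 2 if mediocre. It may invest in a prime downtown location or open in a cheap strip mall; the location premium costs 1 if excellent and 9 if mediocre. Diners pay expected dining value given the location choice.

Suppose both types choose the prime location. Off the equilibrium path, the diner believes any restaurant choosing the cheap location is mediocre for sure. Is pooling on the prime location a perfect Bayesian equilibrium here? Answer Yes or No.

On path, the diner holds the prior and pays 1/2·14 + 1/2·2 = 8. Off path (the cheap location), believing mediocre, it pays 2.
excellent: the prime location nets 8 − 1 = 7; the cheap location nets 2. excellent stays.
mediocre: the prime location nets 8 − 9 = -1; the cheap location nets 2. mediocre would deviate.
A type deviates, so pooling fails.

No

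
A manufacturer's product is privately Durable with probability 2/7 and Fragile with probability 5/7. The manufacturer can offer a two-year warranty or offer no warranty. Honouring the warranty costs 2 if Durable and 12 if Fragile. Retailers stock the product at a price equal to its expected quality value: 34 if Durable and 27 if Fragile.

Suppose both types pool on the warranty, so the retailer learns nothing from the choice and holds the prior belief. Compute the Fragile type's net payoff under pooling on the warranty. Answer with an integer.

Pooled price = 2/7·34 + 5/7·27 = 29.
Fragile pays cost 12 for the warranty, so net payoff = 29 − 12 = 17.

17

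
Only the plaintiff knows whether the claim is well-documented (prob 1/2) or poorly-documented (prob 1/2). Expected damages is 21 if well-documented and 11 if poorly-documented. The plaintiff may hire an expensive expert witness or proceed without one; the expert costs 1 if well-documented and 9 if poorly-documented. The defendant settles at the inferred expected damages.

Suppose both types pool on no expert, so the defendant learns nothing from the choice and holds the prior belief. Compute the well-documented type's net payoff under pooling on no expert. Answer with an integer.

16

Pooled settlement = 1/2·21 + 1/2·11 = 16.
well-documented pays no cost for no expert, so net payoff = 16.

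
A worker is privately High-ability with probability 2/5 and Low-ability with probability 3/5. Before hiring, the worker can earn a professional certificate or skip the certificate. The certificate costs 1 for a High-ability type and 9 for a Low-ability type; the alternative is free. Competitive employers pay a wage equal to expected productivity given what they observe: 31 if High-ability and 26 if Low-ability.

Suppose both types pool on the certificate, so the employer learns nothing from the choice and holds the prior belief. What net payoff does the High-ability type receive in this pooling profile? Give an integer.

Pooled wage = 2/5·31 + 3/5·26 = 28.
High-ability pays cost 1 for the certificate, so net payoff = 28 − 1 = 27.

27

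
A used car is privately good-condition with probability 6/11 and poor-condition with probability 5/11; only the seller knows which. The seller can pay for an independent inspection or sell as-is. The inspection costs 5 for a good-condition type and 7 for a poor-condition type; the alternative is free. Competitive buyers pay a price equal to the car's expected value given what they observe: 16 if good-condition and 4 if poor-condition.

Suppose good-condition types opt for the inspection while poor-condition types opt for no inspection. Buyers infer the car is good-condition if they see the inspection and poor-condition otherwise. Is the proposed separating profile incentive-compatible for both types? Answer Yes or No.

No

Under these beliefs, the inspection earns price 16 and no inspection earns price 4.
good-condition: the inspection nets 16 − 5 = 11; no inspection nets 4. good-condition prefers the inspection.
poor-condition: the inspection nets 16 − 7 = 9; no inspection nets 4. poor-condition would deviate to the inspection.
poor-condition has a profitable deviation, so the profile is not an equilibrium.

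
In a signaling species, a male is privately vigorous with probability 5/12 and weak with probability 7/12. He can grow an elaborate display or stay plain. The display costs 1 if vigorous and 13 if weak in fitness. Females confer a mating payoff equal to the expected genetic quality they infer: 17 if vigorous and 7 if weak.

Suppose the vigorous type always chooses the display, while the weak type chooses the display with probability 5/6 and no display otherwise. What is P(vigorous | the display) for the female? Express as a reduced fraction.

P(the display) = (5/12)·1 + (7/12)·(5/6) = 65/72.
By Bayes' rule, P(vigorous | the display) = (5/12) / (65/72) = 6/13.

6/13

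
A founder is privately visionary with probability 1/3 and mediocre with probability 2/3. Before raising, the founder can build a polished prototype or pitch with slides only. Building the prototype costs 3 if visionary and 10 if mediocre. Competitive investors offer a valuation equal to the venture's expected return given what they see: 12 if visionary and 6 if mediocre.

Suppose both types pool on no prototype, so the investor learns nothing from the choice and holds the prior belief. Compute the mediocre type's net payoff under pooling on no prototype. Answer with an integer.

Pooled valuation = 1/3·12 + 2/3·6 = 8.
mediocre pays no cost for no prototype, so net payoff = 8.

8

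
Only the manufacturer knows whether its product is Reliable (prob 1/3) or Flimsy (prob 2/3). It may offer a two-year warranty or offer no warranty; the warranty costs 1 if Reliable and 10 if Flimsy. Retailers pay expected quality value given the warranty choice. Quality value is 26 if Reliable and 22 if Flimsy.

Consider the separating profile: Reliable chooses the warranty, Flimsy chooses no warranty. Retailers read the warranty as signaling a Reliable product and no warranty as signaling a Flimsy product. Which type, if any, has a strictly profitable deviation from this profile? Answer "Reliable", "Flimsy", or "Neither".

The warranty pays 26; no warranty pays 22.
Reliable: assigned the warranty, nets 26 − 1 = 25; deviating to no warranty nets 22.
Flimsy: assigned no warranty, nets 22; deviating to the warranty nets 26 − 10 = 16.
Both types strictly prefer their assigned action; no profitable deviation.

Neither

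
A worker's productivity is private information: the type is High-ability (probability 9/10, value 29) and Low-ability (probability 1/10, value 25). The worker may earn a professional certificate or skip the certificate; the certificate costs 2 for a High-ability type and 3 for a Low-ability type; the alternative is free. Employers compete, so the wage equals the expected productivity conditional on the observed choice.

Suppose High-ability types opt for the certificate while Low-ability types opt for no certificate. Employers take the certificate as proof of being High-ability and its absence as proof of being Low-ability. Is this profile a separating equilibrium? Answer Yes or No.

No

Under these beliefs, the certificate earns wage 29 and no certificate earns wage 25.
High-ability: the certificate nets 29 − 2 = 27; no certificate nets 25. High-ability prefers the certificate.
Low-ability: the certificate nets 29 − 3 = 26; no certificate nets 25. Low-ability would deviate to the certificate.
Low-ability has a profitable deviation, so the profile is not an equilibrium.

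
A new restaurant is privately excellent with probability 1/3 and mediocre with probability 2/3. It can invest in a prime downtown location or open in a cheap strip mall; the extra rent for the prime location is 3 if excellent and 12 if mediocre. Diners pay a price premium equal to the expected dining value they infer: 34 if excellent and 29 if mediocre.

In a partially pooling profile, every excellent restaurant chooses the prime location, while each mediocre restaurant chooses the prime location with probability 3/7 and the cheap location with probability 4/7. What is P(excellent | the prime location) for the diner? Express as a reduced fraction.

7/13

P(the prime location) = (1/3)·1 + (2/3)·(3/7) = 13/21.
By Bayes' rule, P(excellent | the prime location) = (1/3) / (13/21) = 7/13.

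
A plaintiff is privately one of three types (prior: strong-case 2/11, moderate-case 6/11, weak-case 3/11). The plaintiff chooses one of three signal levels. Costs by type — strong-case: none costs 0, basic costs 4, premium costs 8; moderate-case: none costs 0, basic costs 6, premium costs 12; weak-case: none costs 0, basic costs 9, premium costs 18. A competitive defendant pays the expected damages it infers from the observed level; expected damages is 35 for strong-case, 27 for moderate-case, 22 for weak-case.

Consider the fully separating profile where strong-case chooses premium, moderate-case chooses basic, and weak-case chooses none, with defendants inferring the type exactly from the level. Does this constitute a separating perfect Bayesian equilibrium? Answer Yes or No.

No

Separating settlements: premium → 35, basic → 27, none → 22.
strong-case (assigned premium): none: 22 − 0 = 22; basic: 27 − 4 = 23; premium: 35 − 8 = 27. strong-case stays.
moderate-case (assigned basic): none: 22 − 0 = 22; basic: 27 − 6 = 21; premium: 35 − 12 = 23. moderate-case prefers premium.
weak-case (assigned none): none: 22 − 0 = 22; basic: 27 − 9 = 18; premium: 35 − 18 = 17. weak-case stays.
At least one type deviates; the separating profile fails.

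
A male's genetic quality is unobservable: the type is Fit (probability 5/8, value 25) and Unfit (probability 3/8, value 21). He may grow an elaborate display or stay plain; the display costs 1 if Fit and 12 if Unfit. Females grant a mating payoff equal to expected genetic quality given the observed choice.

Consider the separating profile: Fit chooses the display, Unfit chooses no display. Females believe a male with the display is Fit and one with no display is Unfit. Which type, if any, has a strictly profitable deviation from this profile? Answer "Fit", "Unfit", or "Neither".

The display pays 25; no display pays 21.
Fit: assigned the display, nets 25 − 1 = 24; deviating to no display nets 21.
Unfit: assigned no display, nets 21; deviating to the display nets 25 − 12 = 13.
Both types strictly prefer their assigned action; no profitable deviation.

Neither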